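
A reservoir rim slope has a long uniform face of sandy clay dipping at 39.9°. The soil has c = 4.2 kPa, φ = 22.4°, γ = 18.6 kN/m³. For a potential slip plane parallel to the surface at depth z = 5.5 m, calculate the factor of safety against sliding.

FS = 0.58

For an infinite slope with a slip plane parallel to the surface (no pore pressure): FS = [c + γz cos²β tanφ] / [γz sinβ cosβ].
γz = 18.6·5.5 = 102.30 kN/m²
Numerator = 4.2 + 102.30·cos²39.9°·tan22.4° = 4.2 + 102.30·0.5885·0.4122 = 29.016 kPa
Denominator = 102.30·sin39.9°·cos39.9° = 102.30·0.6414·0.7672 = 50.342 kPa
FS = 29.016 / 50.342 = 0.576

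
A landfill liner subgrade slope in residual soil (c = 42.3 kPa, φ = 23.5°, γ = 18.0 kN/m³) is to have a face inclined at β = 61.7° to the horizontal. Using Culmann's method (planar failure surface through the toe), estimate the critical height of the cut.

H_c = 35.44 m

Culmann's analysis gives the critical failure plane at α_cr = (β + φ)/2 = (61.7 + 23.5)/2 = 42.6°, and the critical height
H_c = (4c/γ) · sinβ cosφ / [1 − cos(β − φ)]
    = (4·42.3/18.0) · sin61.7°·cos23.5° / [1 − cos(38.2°)]
    = 9.400 · 0.8805·0.9171 / [1 − 0.7859]
    = 9.400 · 0.8075 / 0.2141
    = 35.44 m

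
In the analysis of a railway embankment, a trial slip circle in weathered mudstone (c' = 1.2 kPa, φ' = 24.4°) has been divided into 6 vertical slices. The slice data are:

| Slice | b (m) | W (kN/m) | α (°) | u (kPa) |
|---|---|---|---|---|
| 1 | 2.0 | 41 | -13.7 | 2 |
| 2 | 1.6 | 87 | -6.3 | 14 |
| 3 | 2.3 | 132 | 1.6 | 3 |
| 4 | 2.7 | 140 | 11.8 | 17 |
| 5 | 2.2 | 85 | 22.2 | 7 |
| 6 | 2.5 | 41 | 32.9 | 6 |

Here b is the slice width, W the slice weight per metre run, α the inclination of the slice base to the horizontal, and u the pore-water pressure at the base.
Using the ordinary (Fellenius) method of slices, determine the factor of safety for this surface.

FS = 2.90

Ordinary method of slices: FS = Σ[c'·Δl_i + (W_i cosα_i − u_i·Δl_i)·tanφ'] / Σ W_i sinα_i, with Δl_i = b_i / cosα_i.
Slice 1: Δl = 2.0/cos(-13.7°) = 2.059 m; N'_1 = 41·cos(-13.7°) − 2·2.059 = 35.7; c'Δl = 2.47; W sinα = -9.7
Slice 2: Δl = 1.6/cos(-6.3°) = 1.610 m; N'_2 = 87·cos(-6.3°) − 14·1.610 = 63.9; c'Δl = 1.93; W sinα = -9.5
Slice 3: Δl = 2.3/cos1.6° = 2.301 m; N'_3 = 132·cos1.6° − 3·2.301 = 125.0; c'Δl = 2.76; W sinα = 3.7
Slice 4: Δl = 2.7/cos11.8° = 2.758 m; N'_4 = 140·cos11.8° − 17·2.758 = 90.2; c'Δl = 3.31; W sinα = 28.6
Slice 5: Δl = 2.2/cos22.2° = 2.376 m; N'_5 = 85·cos22.2° − 7·2.376 = 62.1; c'Δl = 2.85; W sinα = 32.1
Slice 6: Δl = 2.5/cos32.9° = 2.978 m; N'_6 = 41·cos32.9° − 6·2.978 = 16.6; c'Δl = 3.57; W sinα = 22.3
Σc'Δl = 16.9 kN/m; ΣN' = 393.5 kN/m; ΣW sinα = 67.4 kN/m
Resisting = 16.9 + 393.5·tan24.4° = 16.9 + 178.5 = 195.4 kN/m
FS = 195.4 / 67.4 = 2.897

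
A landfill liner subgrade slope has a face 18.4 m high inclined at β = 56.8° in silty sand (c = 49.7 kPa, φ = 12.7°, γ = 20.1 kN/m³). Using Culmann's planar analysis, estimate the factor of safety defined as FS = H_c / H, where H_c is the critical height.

H_c = (4c/γ) · sinβ cosφ / [1 − cos(β − φ)]
    = (4·49.7/20.1) · sin56.8°·cos12.7° / [1 − cos44.1°]
    = 9.891 · 0.8163 / 0.2819 = 28.64 m
FS = H_c / H = 28.64 / 18.4 = 1.557

FS = 1.56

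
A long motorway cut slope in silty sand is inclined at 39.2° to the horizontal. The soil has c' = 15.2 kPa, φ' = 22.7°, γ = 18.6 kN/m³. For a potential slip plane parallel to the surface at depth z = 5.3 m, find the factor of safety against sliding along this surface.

FS = 0.83

For an infinite slope with a slip plane parallel to the surface (no pore pressure): FS = [c' + γz cos²β tanφ'] / [γz sinβ cosβ].
γz = 18.6·5.3 = 98.58 kN/m²
Numerator = 15.2 + 98.58·cos²39.2°·tan22.7° = 15.2 + 98.58·0.6005·0.4183 = 39.964 kPa
Denominator = 98.58·sin39.2°·cos39.2° = 98.58·0.6320·0.7749 = 48.283 kPa
FS = 39.964 / 48.283 = 0.828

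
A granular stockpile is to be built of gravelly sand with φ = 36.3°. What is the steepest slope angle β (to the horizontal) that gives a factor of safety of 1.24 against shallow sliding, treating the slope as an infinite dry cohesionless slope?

β = 30.6°

For an infinite dry cohesionless slope FS = tanφ/tanβ, so tanβ = tanφ / FS.
tanβ = tan36.3° / 1.24 = 0.7346 / 1.24 = 0.5924
β = arctan(0.5924) = 30.64°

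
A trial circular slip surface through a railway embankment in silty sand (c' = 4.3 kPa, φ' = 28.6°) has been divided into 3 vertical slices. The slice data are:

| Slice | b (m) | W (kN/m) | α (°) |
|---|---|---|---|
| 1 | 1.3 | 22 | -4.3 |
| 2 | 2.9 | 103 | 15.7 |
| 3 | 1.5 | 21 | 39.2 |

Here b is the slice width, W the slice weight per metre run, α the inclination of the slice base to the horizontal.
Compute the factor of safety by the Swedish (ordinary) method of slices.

FS = 2.58

Ordinary method of slices: FS = Σ[c'·Δl_i + (W_i cosα_i)·tanφ'] / Σ W_i sinα_i, with Δl_i = b_i / cosα_i.
Slice 1: Δl = 1.3/cos(-4.3°) = 1.304 m; N'_1 = 22·cos(-4.3°) = 21.9; c'Δl = 5.61; W sinα = -1.6
Slice 2: Δl = 2.9/cos15.7° = 3.012 m; N'_2 = 103·cos15.7° = 99.2; c'Δl = 12.95; W sinα = 27.9
Slice 3: Δl = 1.5/cos39.2° = 1.936 m; N'_3 = 21·cos39.2° = 16.3; c'Δl = 8.32; W sinα = 13.3
Σc'Δl = 26.9 kN/m; ΣN' = 137.4 kN/m; ΣW sinα = 39.5 kN/m
Resisting = 26.9 + 137.4·tan28.6° = 26.9 + 74.9 = 101.8 kN/m
FS = 101.8 / 39.5 = 2.577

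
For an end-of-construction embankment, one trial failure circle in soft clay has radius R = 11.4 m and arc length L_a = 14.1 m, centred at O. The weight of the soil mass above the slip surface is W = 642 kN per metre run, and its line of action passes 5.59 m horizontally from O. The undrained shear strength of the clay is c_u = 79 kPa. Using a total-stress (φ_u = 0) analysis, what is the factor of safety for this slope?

Taking moments about the centre O, the resisting moment is provided by the undrained shear strength acting along the arc:
M_R = c_u·L_a·R = 79·14.10·11.4 = 12698.5 kN·m/m
M_D = W·d = 642·5.59 = 3588.8 kN·m/m
FS = M_R / M_D = 12698.5 / 3588.8 = 3.538

FS = 3.54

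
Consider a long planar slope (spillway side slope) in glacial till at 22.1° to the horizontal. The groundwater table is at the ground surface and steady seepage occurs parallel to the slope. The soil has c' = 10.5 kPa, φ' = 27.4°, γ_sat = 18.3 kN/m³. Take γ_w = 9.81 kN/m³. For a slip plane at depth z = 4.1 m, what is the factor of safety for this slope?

With seepage parallel to the slope and the water table at the surface, the effective normal stress on the slip plane uses the buoyant unit weight γ' = γ_sat − γ_w while the driving shear stress uses γ_sat:
FS = [c' + γ' z cos²β tanφ'] / [γ_sat z sinβ cosβ]
γ' = 18.3 − 9.81 = 8.49 kN/m³
Numerator = 10.5 + 8.49·4.1·cos²22.1°·tan27.4° = 10.5 + 8.49·4.1·0.8585·0.5184 = 25.989 kPa
Denominator = 18.3·4.1·sin22.1°·cos22.1° = 18.3·4.1·0.3762·0.9265 = 26.154 kPa
FS = 25.989 / 26.154 = 0.994

FS = 0.99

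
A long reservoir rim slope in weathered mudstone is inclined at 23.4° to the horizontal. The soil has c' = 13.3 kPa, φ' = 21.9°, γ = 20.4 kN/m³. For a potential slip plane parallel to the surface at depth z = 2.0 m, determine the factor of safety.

For an infinite slope with a slip plane parallel to the surface (no pore pressure): FS = [c' + γz cos²β tanφ'] / [γz sinβ cosβ].
γz = 20.4·2.0 = 40.80 kN/m²
Numerator = 13.3 + 40.80·cos²23.4°·tan21.9° = 13.3 + 40.80·0.8423·0.4020 = 27.115 kPa
Denominator = 40.80·sin23.4°·cos23.4° = 40.80·0.3971·0.9178 = 14.871 kPa
FS = 27.115 / 14.871 = 1.823

FS = 1.82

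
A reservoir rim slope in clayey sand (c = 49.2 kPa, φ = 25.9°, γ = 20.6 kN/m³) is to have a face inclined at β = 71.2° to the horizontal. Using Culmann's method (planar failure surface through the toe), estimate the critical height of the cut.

Culmann's analysis gives the critical failure plane at α_cr = (β + φ)/2 = (71.2 + 25.9)/2 = 48.5°, and the critical height
H_c = (4c/γ) · sinβ cosφ / [1 − cos(β − φ)]
    = (4·49.2/20.6) · sin71.2°·cos25.9° / [1 − cos(45.3°)]
    = 9.553 · 0.9466·0.8996 / [1 − 0.7034]
    = 9.553 · 0.8516 / 0.2966
    = 27.43 m

H_c = 27.43 m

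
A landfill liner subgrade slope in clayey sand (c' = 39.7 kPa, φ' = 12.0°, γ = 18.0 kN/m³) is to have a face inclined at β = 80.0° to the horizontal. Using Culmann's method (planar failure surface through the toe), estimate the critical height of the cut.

Culmann's analysis gives the critical failure plane at α_cr = (β + φ')/2 = (80.0 + 12.0)/2 = 46.0°, and the critical height
H_c = (4c'/γ) · sinβ cosφ' / [1 − cos(β − φ')]
    = (4·39.7/18.0) · sin80.0°·cos12.0° / [1 − cos(68.0°)]
    = 8.822 · 0.9848·0.9781 / [1 − 0.3746]
    = 8.822 · 0.9633 / 0.6254
    = 13.59 m

H_c = 13.59 m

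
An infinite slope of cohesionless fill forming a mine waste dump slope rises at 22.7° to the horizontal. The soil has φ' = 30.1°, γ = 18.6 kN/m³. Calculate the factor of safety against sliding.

For a dry cohesionless infinite slope the factor of safety is FS = tanφ' / tanβ.
FS = tan30.1° / tan22.7° = 0.5797 / 0.4183 = 1.386

FS = 1.39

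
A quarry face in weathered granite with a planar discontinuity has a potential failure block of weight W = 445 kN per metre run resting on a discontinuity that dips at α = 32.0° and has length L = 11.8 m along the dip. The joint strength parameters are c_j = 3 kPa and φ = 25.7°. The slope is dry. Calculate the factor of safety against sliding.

Resolving the block weight along and normal to the plane and applying the Mohr–Coulomb strength on the joint:
N' = W cosα = 445·cos32.0° = 377.4 kN/m
Driving force T = W sinα = 445·sin32.0° = 235.8 kN/m
Resisting force R = c_j·L + N'·tanφ = 3·11.8 + 377.4·tan25.7° = 35.4 + 181.6 = 217.0 kN/m
FS = R / T = 217.0 / 235.8 = 0.920

FS = 0.92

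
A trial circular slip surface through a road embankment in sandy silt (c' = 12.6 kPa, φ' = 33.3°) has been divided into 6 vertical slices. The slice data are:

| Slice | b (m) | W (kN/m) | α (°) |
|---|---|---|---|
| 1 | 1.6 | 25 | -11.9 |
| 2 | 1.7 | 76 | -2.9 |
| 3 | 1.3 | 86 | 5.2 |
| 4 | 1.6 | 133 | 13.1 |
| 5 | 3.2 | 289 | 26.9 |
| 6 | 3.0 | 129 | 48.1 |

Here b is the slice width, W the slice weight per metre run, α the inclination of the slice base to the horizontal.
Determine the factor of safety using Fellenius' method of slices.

Ordinary method of slices: FS = Σ[c'·Δl_i + (W_i cosα_i)·tanφ'] / Σ W_i sinα_i, with Δl_i = b_i / cosα_i.
Slice 1: Δl = 1.6/cos(-11.9°) = 1.635 m; N'_1 = 25·cos(-11.9°) = 24.5; c'Δl = 20.60; W sinα = -5.2
Slice 2: Δl = 1.7/cos(-2.9°) = 1.702 m; N'_2 = 76·cos(-2.9°) = 75.9; c'Δl = 21.45; W sinα = -3.8
Slice 3: Δl = 1.3/cos5.2° = 1.305 m; N'_3 = 86·cos5.2° = 85.6; c'Δl = 16.45; W sinα = 7.8
Slice 4: Δl = 1.6/cos13.1° = 1.643 m; N'_4 = 133·cos13.1° = 129.5; c'Δl = 20.70; W sinα = 30.1
Slice 5: Δl = 3.2/cos26.9° = 3.588 m; N'_5 = 289·cos26.9° = 257.7; c'Δl = 45.21; W sinα = 130.8
Slice 6: Δl = 3.0/cos48.1° = 4.492 m; N'_6 = 129·cos48.1° = 86.2; c'Δl = 56.60; W sinα = 96.0
Σc'Δl = 181.0 kN/m; ΣN' = 659.4 kN/m; ΣW sinα = 255.7 kN/m
Resisting = 181.0 + 659.4·tan33.3° = 181.0 + 433.2 = 614.2 kN/m
FS = 614.2 / 255.7 = 2.402

FS = 2.40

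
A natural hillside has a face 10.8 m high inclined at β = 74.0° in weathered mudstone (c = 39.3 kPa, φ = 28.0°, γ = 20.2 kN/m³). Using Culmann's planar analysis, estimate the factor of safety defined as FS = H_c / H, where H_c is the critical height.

FS = 2.00

H_c = (4c/γ) · sinβ cosφ / [1 − cos(β − φ)]
    = (4·39.3/20.2) · sin74.0°·cos28.0° / [1 − cos46.0°]
    = 7.782 · 0.8487 / 0.3053 = 21.63 m
FS = H_c / H = 21.63 / 10.8 = 2.003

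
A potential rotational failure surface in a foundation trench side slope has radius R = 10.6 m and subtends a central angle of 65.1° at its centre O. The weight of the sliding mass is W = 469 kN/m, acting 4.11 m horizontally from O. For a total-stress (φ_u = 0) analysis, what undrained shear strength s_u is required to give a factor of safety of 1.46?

FS = s_u·L_a·R / (W·d), so s_u = FS·W·d / (L_a·R).
Arc length L_a = R·θ = 10.6·(65.1°·π/180) = 10.6·1.1362 = 12.04 m
s_u = 1.46·469·4.11 / (12.04·10.6) = 2814.3 / 127.66 = 22.04 kPa

s_u = 22.0 kPa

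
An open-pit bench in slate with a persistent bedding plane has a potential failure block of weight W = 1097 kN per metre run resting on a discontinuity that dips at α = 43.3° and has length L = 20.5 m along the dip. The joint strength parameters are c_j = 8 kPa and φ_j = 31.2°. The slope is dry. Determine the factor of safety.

Resolving the block weight along and normal to the plane and applying the Mohr–Coulomb strength on the joint:
N' = W cosα = 1097·cos43.3° = 798.4 kN/m
Driving force T = W sinα = 1097·sin43.3° = 752.3 kN/m
Resisting force R = c_j·L + N'·tanφ_j = 8·20.5 + 798.4·tan31.2° = 164.0 + 483.5 = 647.5 kN/m
FS = R / T = 647.5 / 752.3 = 0.861

FS = 0.86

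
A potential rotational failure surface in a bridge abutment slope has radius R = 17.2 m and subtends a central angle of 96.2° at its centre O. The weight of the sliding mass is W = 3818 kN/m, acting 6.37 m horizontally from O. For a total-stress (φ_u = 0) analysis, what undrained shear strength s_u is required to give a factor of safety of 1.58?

s_u = 77.4 kPa

FS = s_u·L_a·R / (W·d), so s_u = FS·W·d / (L_a·R).
Arc length L_a = R·θ = 17.2·(96.2°·π/180) = 17.2·1.6790 = 28.88 m
s_u = 1.58·3818·6.37 / (28.88·17.2) = 38426.6 / 496.72 = 77.36 kPa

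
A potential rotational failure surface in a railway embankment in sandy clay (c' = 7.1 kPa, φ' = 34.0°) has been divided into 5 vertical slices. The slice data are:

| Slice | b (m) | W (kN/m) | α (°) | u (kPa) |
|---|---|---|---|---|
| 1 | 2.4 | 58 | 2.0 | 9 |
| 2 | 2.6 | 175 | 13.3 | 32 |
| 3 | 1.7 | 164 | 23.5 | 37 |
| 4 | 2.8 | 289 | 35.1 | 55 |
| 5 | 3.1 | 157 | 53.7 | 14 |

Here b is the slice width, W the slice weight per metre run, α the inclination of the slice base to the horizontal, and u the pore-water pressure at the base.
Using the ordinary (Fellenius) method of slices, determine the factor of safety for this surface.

FS = 0.73

Ordinary method of slices: FS = Σ[c'·Δl_i + (W_i cosα_i − u_i·Δl_i)·tanφ'] / Σ W_i sinα_i, with Δl_i = b_i / cosα_i.
Slice 1: Δl = 2.4/cos2.0° = 2.401 m; N'_1 = 58·cos2.0° − 9·2.401 = 36.4; c'Δl = 17.05; W sinα = 2.0
Slice 2: Δl = 2.6/cos13.3° = 2.672 m; N'_2 = 175·cos13.3° − 32·2.672 = 84.8; c'Δl = 18.97; W sinα = 40.3
Slice 3: Δl = 1.7/cos23.5° = 1.854 m; N'_3 = 164·cos23.5° − 37·1.854 = 81.8; c'Δl = 13.16; W sinα = 65.4
Slice 4: Δl = 2.8/cos35.1° = 3.422 m; N'_4 = 289·cos35.1° − 55·3.422 = 48.2; c'Δl = 24.30; W sinα = 166.2
Slice 5: Δl = 3.1/cos53.7° = 5.236 m; N'_5 = 157·cos53.7° − 14·5.236 = 19.6; c'Δl = 37.18; W sinα = 126.5
Σc'Δl = 110.7 kN/m; ΣN' = 270.8 kN/m; ΣW sinα = 400.4 kN/m
Resisting = 110.7 + 270.8·tan34.0° = 110.7 + 182.7 = 293.3 kN/m
FS = 293.3 / 400.4 = 0.733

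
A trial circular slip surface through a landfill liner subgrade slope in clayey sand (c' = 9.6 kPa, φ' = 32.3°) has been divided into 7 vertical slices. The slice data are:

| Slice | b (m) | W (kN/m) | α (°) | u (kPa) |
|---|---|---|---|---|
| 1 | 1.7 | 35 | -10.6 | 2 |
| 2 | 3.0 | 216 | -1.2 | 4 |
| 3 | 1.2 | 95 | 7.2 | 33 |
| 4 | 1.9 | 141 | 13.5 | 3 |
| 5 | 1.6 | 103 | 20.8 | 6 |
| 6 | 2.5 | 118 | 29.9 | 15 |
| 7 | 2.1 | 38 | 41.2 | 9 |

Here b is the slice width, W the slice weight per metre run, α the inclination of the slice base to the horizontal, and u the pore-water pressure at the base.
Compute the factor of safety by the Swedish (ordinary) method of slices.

FS = 3.28

Ordinary method of slices: FS = Σ[c'·Δl_i + (W_i cosα_i − u_i·Δl_i)·tanφ'] / Σ W_i sinα_i, with Δl_i = b_i / cosα_i.
Slice 1: Δl = 1.7/cos(-10.6°) = 1.730 m; N'_1 = 35·cos(-10.6°) − 2·1.730 = 30.9; c'Δl = 16.60; W sinα = -6.4
Slice 2: Δl = 3.0/cos(-1.2°) = 3.001 m; N'_2 = 216·cos(-1.2°) − 4·3.001 = 203.9; c'Δl = 28.81; W sinα = -4.5
Slice 3: Δl = 1.2/cos7.2° = 1.210 m; N'_3 = 95·cos7.2° − 33·1.210 = 54.3; c'Δl = 11.61; W sinα = 11.9
Slice 4: Δl = 1.9/cos13.5° = 1.954 m; N'_4 = 141·cos13.5° − 3·1.954 = 131.2; c'Δl = 18.76; W sinα = 32.9
Slice 5: Δl = 1.6/cos20.8° = 1.712 m; N'_5 = 103·cos20.8° − 6·1.712 = 86.0; c'Δl = 16.43; W sinα = 36.6
Slice 6: Δl = 2.5/cos29.9° = 2.884 m; N'_6 = 118·cos29.9° − 15·2.884 = 59.0; c'Δl = 27.68; W sinα = 58.8
Slice 7: Δl = 2.1/cos41.2° = 2.791 m; N'_7 = 38·cos41.2° − 9·2.791 = 3.5; c'Δl = 26.79; W sinα = 25.0
Σc'Δl = 146.7 kN/m; ΣN' = 569.0 kN/m; ΣW sinα = 154.3 kN/m
Resisting = 146.7 + 569.0·tan32.3° = 146.7 + 359.7 = 506.4 kN/m
FS = 506.4 / 154.3 = 3.282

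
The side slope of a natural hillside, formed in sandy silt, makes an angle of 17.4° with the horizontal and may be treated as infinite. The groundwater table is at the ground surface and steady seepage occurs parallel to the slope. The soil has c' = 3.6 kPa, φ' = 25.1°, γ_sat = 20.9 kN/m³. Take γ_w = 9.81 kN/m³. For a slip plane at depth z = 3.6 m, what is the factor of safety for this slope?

With seepage parallel to the slope and the water table at the surface, the effective normal stress on the slip plane uses the buoyant unit weight γ' = γ_sat − γ_w while the driving shear stress uses γ_sat:
FS = [c' + γ' z cos²β tanφ'] / [γ_sat z sinβ cosβ]
γ' = 20.9 − 9.81 = 11.09 kN/m³
Numerator = 3.6 + 11.09·3.6·cos²17.4°·tan25.1° = 3.6 + 11.09·3.6·0.9106·0.4684 = 20.629 kPa
Denominator = 20.9·3.6·sin17.4°·cos17.4° = 20.9·3.6·0.2990·0.9542 = 21.470 kPa
FS = 20.629 / 21.470 = 0.961

FS = 0.96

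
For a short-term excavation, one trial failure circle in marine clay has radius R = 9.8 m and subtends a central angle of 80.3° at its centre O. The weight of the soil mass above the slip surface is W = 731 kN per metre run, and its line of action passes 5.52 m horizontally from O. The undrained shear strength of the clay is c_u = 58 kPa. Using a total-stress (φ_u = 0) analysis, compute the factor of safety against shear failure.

Taking moments about the centre O, the resisting moment is provided by the undrained shear strength acting along the arc:
Arc length L_a = R·θ = 9.8·(80.3°·π/180) = 9.8·1.4015 = 13.73 m
M_R = c_u·L_a·R = 58·13.73·9.8 = 7806.8 kN·m/m
M_D = W·d = 731·5.52 = 4035.1 kN·m/m
FS = M_R / M_D = 7806.8 / 4035.1 = 1.935

FS = 1.93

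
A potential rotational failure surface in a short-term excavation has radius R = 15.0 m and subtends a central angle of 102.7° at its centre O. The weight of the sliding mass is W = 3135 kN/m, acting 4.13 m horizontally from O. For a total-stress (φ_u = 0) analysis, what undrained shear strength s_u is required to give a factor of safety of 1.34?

FS = s_u·L_a·R / (W·d), so s_u = FS·W·d / (L_a·R).
Arc length L_a = R·θ = 15.0·(102.7°·π/180) = 15.0·1.7925 = 26.89 m
s_u = 1.34·3135·4.13 / (26.89·15.0) = 17349.7 / 403.30 = 43.02 kPa

s_u = 43.0 kPa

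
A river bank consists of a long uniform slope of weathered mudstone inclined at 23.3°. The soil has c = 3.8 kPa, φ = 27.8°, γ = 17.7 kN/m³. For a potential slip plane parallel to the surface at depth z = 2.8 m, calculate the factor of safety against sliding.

For an infinite slope with a slip plane parallel to the surface (no pore pressure): FS = [c + γz cos²β tanφ] / [γz sinβ cosβ].
γz = 17.7·2.8 = 49.56 kN/m²
Numerator = 3.8 + 49.56·cos²23.3°·tan27.8° = 3.8 + 49.56·0.8435·0.5272 = 25.842 kPa
Denominator = 49.56·sin23.3°·cos23.3° = 49.56·0.3955·0.9184 = 18.005 kPa
FS = 25.842 / 18.005 = 1.435

FS = 1.44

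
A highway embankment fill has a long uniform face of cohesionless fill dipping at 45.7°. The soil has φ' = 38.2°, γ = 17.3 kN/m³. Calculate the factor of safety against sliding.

FS = 0.77

For a dry cohesionless infinite slope the factor of safety is FS = tanφ' / tanβ.
FS = tan38.2° / tan45.7° = 0.7869 / 1.0247 = 0.768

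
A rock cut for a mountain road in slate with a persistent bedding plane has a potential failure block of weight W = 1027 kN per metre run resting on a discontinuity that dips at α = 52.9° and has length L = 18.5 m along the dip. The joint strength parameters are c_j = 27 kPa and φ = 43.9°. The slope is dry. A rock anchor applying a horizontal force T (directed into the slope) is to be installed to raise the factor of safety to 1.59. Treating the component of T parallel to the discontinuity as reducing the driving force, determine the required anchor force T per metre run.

T = 120 kN/m

Resolving forces along and normal to the sliding plane, with the horizontal anchor force T adding T·sinα to the effective normal force and T·cosα acting up the plane against the driving force:
FS = [c_jL + (W cosα + T sinα) tanφ] / [W sinα − T cosα]
Without the anchor: N' = 619.5 kN/m, driving T_d = 819.1 kN/m, resisting R = 27·18.5 + 619.5·tan43.9° = 1095.7 kN/m, FS = 1.34.
Setting FS = 1.59 and solving for T:
1.59·(819.1 − T cos52.9°) = 1095.7 + T sin52.9°·tan43.9°
T·(sin52.9°·tan43.9° + 1.59·cos52.9°) = 1.59·819.1 − 1095.7
T·(0.7976·0.9623 + 1.59·0.6032) = 1302.4 − 1095.7 = 206.7
T·1.7266 = 206.7
T = 119.7 kN/m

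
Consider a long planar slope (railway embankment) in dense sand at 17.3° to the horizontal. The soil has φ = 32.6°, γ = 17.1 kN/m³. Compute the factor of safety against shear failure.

FS = 2.05

For a dry cohesionless infinite slope the factor of safety is FS = tanφ / tanβ.
FS = tan32.6° / tan17.3° = 0.6395 / 0.3115 = 2.053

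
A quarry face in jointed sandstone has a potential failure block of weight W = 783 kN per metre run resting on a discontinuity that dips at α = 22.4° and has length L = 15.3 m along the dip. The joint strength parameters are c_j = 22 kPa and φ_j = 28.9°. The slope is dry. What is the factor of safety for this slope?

Resolving the block weight along and normal to the plane and applying the Mohr–Coulomb strength on the joint:
N' = W cosα = 783·cos22.4° = 723.9 kN/m
Driving force T = W sinα = 783·sin22.4° = 298.4 kN/m
Resisting force R = c_j·L + N'·tanφ_j = 22·15.3 + 723.9·tan28.9° = 336.6 + 399.6 = 736.2 kN/m
FS = R / T = 736.2 / 298.4 = 2.467

FS = 2.47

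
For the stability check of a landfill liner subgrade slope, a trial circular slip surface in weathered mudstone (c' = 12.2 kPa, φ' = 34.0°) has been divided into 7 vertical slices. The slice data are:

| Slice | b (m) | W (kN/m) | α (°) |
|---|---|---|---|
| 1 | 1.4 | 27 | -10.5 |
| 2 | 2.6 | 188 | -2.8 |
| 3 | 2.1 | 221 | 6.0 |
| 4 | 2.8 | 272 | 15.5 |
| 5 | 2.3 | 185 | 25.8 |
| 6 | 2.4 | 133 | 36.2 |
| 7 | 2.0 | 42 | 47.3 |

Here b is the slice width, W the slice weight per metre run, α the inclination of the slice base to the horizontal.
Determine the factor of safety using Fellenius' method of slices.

FS = 3.27

Ordinary method of slices: FS = Σ[c'·Δl_i + (W_i cosα_i)·tanφ'] / Σ W_i sinα_i, with Δl_i = b_i / cosα_i.
Slice 1: Δl = 1.4/cos(-10.5°) = 1.424 m; N'_1 = 27·cos(-10.5°) = 26.5; c'Δl = 17.37; W sinα = -4.9
Slice 2: Δl = 2.6/cos(-2.8°) = 2.603 m; N'_2 = 188·cos(-2.8°) = 187.8; c'Δl = 31.76; W sinα = -9.2
Slice 3: Δl = 2.1/cos6.0° = 2.112 m; N'_3 = 221·cos6.0° = 219.8; c'Δl = 25.76; W sinα = 23.1
Slice 4: Δl = 2.8/cos15.5° = 2.906 m; N'_4 = 272·cos15.5° = 262.1; c'Δl = 35.45; W sinα = 72.7
Slice 5: Δl = 2.3/cos25.8° = 2.555 m; N'_5 = 185·cos25.8° = 166.6; c'Δl = 31.17; W sinα = 80.5
Slice 6: Δl = 2.4/cos36.2° = 2.974 m; N'_6 = 133·cos36.2° = 107.3; c'Δl = 36.28; W sinα = 78.6
Slice 7: Δl = 2.0/cos47.3° = 2.949 m; N'_7 = 42·cos47.3° = 28.5; c'Δl = 35.98; W sinα = 30.9
Σc'Δl = 213.8 kN/m; ΣN' = 998.6 kN/m; ΣW sinα = 271.6 kN/m
Resisting = 213.8 + 998.6·tan34.0° = 213.8 + 673.6 = 887.3 kN/m
FS = 887.3 / 271.6 = 3.267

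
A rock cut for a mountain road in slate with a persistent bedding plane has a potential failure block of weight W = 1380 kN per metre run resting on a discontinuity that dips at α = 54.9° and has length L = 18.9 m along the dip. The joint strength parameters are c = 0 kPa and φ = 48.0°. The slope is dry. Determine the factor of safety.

Resolving the block weight along and normal to the plane and applying the Mohr–Coulomb strength on the joint:
N' = W cosα = 1380·cos54.9° = 793.5 kN/m
Driving force T = W sinα = 1380·sin54.9° = 1129.0 kN/m
Resisting force R = c·L + N'·tanφ = 0·18.9 + 793.5·tan48.0° = 0.0 + 881.3 = 881.3 kN/m
FS = R / T = 881.3 / 1129.0 = 0.781

FS = 0.78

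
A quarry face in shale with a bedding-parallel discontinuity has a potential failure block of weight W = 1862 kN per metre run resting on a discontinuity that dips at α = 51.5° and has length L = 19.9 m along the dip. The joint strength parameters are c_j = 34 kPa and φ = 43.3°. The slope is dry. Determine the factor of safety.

Resolving the block weight along and normal to the plane and applying the Mohr–Coulomb strength on the joint:
N' = W cosα = 1862·cos51.5° = 1159.1 kN/m
Driving force T = W sinα = 1862·sin51.5° = 1457.2 kN/m
Resisting force R = c_j·L + N'·tanφ = 34·19.9 + 1159.1·tan43.3° = 676.6 + 1092.3 = 1768.9 kN/m
FS = R / T = 1768.9 / 1457.2 = 1.214

FS = 1.21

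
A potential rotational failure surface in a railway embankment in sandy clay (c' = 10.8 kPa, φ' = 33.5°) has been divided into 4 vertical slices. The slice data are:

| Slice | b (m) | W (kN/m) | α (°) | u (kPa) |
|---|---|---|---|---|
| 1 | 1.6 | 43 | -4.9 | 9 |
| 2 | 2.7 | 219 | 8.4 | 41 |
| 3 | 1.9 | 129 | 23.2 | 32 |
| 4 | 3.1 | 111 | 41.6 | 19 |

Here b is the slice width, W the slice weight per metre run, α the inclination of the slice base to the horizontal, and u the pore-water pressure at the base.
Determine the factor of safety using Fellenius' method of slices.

Ordinary method of slices: FS = Σ[c'·Δl_i + (W_i cosα_i − u_i·Δl_i)·tanφ'] / Σ W_i sinα_i, with Δl_i = b_i / cosα_i.
Slice 1: Δl = 1.6/cos(-4.9°) = 1.606 m; N'_1 = 43·cos(-4.9°) − 9·1.606 = 28.4; c'Δl = 17.34; W sinα = -3.7
Slice 2: Δl = 2.7/cos8.4° = 2.729 m; N'_2 = 219·cos8.4° − 41·2.729 = 104.8; c'Δl = 29.48; W sinα = 32.0
Slice 3: Δl = 1.9/cos23.2° = 2.067 m; N'_3 = 129·cos23.2° − 32·2.067 = 52.4; c'Δl = 22.33; W sinα = 50.8
Slice 4: Δl = 3.1/cos41.6° = 4.146 m; N'_4 = 111·cos41.6° − 19·4.146 = 4.2; c'Δl = 44.77; W sinα = 73.7
Σc'Δl = 113.9 kN/m; ΣN' = 189.8 kN/m; ΣW sinα = 152.8 kN/m
Resisting = 113.9 + 189.8·tan33.5° = 113.9 + 125.6 = 239.5 kN/m
FS = 239.5 / 152.8 = 1.567

FS = 1.57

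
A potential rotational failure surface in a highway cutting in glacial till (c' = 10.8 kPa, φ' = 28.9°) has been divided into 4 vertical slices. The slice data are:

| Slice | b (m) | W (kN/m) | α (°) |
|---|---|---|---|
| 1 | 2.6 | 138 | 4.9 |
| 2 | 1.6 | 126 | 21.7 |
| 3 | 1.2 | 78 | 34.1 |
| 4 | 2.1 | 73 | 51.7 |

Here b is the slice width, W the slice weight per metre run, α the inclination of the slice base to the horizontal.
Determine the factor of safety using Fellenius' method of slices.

FS = 1.88

Ordinary method of slices: FS = Σ[c'·Δl_i + (W_i cosα_i)·tanφ'] / Σ W_i sinα_i, with Δl_i = b_i / cosα_i.
Slice 1: Δl = 2.6/cos4.9° = 2.610 m; N'_1 = 138·cos4.9° = 137.5; c'Δl = 28.18; W sinα = 11.8
Slice 2: Δl = 1.6/cos21.7° = 1.722 m; N'_2 = 126·cos21.7° = 117.1; c'Δl = 18.60; W sinα = 46.6
Slice 3: Δl = 1.2/cos34.1° = 1.449 m; N'_3 = 78·cos34.1° = 64.6; c'Δl = 15.65; W sinα = 43.7
Slice 4: Δl = 2.1/cos51.7° = 3.388 m; N'_4 = 73·cos51.7° = 45.2; c'Δl = 36.59; W sinα = 57.3
Σc'Δl = 99.0 kN/m; ΣN' = 364.4 kN/m; ΣW sinα = 159.4 kN/m
Resisting = 99.0 + 364.4·tan28.9° = 99.0 + 201.2 = 300.2 kN/m
FS = 300.2 / 159.4 = 1.883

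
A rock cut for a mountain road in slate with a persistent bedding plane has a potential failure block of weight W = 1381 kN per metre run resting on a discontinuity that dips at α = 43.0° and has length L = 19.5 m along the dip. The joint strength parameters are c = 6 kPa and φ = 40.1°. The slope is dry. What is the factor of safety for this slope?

FS = 1.03

Resolving the block weight along and normal to the plane and applying the Mohr–Coulomb strength on the joint:
N' = W cosα = 1381·cos43.0° = 1010.0 kN/m
Driving force T = W sinα = 1381·sin43.0° = 941.8 kN/m
Resisting force R = c·L + N'·tanφ = 6·19.5 + 1010.0·tan40.1° = 117.0 + 850.5 = 967.5 kN/m
FS = R / T = 967.5 / 941.8 = 1.027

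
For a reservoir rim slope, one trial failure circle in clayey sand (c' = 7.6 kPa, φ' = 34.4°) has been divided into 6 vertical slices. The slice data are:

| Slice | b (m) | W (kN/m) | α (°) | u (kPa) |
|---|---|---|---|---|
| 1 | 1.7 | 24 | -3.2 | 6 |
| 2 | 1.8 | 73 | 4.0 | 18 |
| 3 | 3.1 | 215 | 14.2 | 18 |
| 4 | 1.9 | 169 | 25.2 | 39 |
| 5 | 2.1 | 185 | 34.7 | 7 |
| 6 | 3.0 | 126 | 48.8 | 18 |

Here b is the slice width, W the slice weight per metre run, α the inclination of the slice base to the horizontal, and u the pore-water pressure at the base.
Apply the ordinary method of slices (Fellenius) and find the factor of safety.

Ordinary method of slices: FS = Σ[c'·Δl_i + (W_i cosα_i − u_i·Δl_i)·tanφ'] / Σ W_i sinα_i, with Δl_i = b_i / cosα_i.
Slice 1: Δl = 1.7/cos(-3.2°) = 1.703 m; N'_1 = 24·cos(-3.2°) − 6·1.703 = 13.7; c'Δl = 12.94; W sinα = -1.3
Slice 2: Δl = 1.8/cos4.0° = 1.804 m; N'_2 = 73·cos4.0° − 18·1.804 = 40.3; c'Δl = 13.71; W sinα = 5.1
Slice 3: Δl = 3.1/cos14.2° = 3.198 m; N'_3 = 215·cos14.2° − 18·3.198 = 150.9; c'Δl = 24.30; W sinα = 52.7
Slice 4: Δl = 1.9/cos25.2° = 2.100 m; N'_4 = 169·cos25.2° − 39·2.100 = 71.0; c'Δl = 15.96; W sinα = 72.0
Slice 5: Δl = 2.1/cos34.7° = 2.554 m; N'_5 = 185·cos34.7° − 7·2.554 = 134.2; c'Δl = 19.41; W sinα = 105.3
Slice 6: Δl = 3.0/cos48.8° = 4.554 m; N'_6 = 126·cos48.8° − 18·4.554 = 1.0; c'Δl = 34.61; W sinα = 94.8
Σc'Δl = 120.9 kN/m; ΣN' = 411.2 kN/m; ΣW sinα = 328.6 kN/m
Resisting = 120.9 + 411.2·tan34.4° = 120.9 + 281.6 = 402.5 kN/m
FS = 402.5 / 328.6 = 1.225

FS = 1.23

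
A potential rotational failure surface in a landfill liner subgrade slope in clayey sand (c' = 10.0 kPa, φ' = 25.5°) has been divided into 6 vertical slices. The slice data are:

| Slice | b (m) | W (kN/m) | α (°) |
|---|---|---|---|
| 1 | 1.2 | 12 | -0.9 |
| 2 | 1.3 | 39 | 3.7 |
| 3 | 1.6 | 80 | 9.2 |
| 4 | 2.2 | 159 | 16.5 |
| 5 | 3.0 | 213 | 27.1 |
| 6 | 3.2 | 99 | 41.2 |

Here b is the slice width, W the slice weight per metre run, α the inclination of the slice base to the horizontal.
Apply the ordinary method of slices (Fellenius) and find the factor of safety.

Ordinary method of slices: FS = Σ[c'·Δl_i + (W_i cosα_i)·tanφ'] / Σ W_i sinα_i, with Δl_i = b_i / cosα_i.
Slice 1: Δl = 1.2/cos(-0.9°) = 1.200 m; N'_1 = 12·cos(-0.9°) = 12.0; c'Δl = 12.00; W sinα = -0.2
Slice 2: Δl = 1.3/cos3.7° = 1.303 m; N'_2 = 39·cos3.7° = 38.9; c'Δl = 13.03; W sinα = 2.5
Slice 3: Δl = 1.6/cos9.2° = 1.621 m; N'_3 = 80·cos9.2° = 79.0; c'Δl = 16.21; W sinα = 12.8
Slice 4: Δl = 2.2/cos16.5° = 2.294 m; N'_4 = 159·cos16.5° = 152.5; c'Δl = 22.94; W sinα = 45.2
Slice 5: Δl = 3.0/cos27.1° = 3.370 m; N'_5 = 213·cos27.1° = 189.6; c'Δl = 33.70; W sinα = 97.0
Slice 6: Δl = 3.2/cos41.2° = 4.253 m; N'_6 = 99·cos41.2° = 74.5; c'Δl = 42.53; W sinα = 65.2
Σc'Δl = 140.4 kN/m; ΣN' = 546.4 kN/m; ΣW sinα = 222.5 kN/m
Resisting = 140.4 + 546.4·tan25.5° = 140.4 + 260.6 = 401.1 kN/m
FS = 401.1 / 222.5 = 1.802

FS = 1.80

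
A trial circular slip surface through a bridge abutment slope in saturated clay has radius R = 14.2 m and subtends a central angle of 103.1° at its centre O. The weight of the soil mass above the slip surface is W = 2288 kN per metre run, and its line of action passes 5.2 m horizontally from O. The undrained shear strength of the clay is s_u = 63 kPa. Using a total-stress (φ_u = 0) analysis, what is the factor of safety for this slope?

FS = 1.92

Taking moments about the centre O, the resisting moment is provided by the undrained shear strength acting along the arc:
Arc length L_a = R·θ = 14.2·(103.1°·π/180) = 14.2·1.7994 = 25.55 m
M_R = s_u·L_a·R = 63·25.55·14.2 = 22858.8 kN·m/m
M_D = W·d = 2288·5.2 = 11897.6 kN·m/m
FS = M_R / M_D = 22858.8 / 11897.6 = 1.921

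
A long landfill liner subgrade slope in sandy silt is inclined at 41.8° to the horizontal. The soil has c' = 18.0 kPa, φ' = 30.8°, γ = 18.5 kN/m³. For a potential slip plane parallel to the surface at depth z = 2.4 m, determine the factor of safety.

For an infinite slope with a slip plane parallel to the surface (no pore pressure): FS = [c' + γz cos²β tanφ'] / [γz sinβ cosβ].
γz = 18.5·2.4 = 44.40 kN/m²
Numerator = 18.0 + 44.40·cos²41.8°·tan30.8° = 18.0 + 44.40·0.5557·0.5961 = 32.709 kPa
Denominator = 44.40·sin41.8°·cos41.8° = 44.40·0.6665·0.7455 = 22.062 kPa
FS = 32.709 / 22.062 = 1.483

FS = 1.48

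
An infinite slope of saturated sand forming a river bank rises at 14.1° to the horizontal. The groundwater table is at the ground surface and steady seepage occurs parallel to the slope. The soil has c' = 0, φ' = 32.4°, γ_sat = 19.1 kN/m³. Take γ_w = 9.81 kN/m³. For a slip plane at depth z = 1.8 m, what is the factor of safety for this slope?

With seepage parallel to the slope and the water table at the surface, the effective normal stress on the slip plane uses the buoyant unit weight γ' = γ_sat − γ_w while the driving shear stress uses γ_sat:
FS = [c' + γ' z cos²β tanφ'] / [γ_sat z sinβ cosβ]
(For c' = 0 this reduces to FS = (γ'/γ_sat)·tanφ'/tanβ.)
γ' = 19.1 − 9.81 = 9.29 kN/m³
Numerator = 0.0 + 9.29·1.8·cos²14.1°·tan32.4° = 0.0 + 9.29·1.8·0.9407·0.6346 = 9.982 kPa
Denominator = 19.1·1.8·sin14.1°·cos14.1° = 19.1·1.8·0.2436·0.9699 = 8.123 kPa
FS = 9.982 / 8.123 = 1.229

FS = 1.23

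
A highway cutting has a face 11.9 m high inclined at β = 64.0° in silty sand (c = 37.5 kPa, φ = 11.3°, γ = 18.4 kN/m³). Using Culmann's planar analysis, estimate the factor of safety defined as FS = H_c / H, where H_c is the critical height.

FS = 1.53

H_c = (4c/γ) · sinβ cosφ / [1 − cos(β − φ)]
    = (4·37.5/18.4) · sin64.0°·cos11.3° / [1 − cos52.7°]
    = 8.152 · 0.8814 / 0.3940 = 18.24 m
FS = H_c / H = 18.24 / 11.9 = 1.532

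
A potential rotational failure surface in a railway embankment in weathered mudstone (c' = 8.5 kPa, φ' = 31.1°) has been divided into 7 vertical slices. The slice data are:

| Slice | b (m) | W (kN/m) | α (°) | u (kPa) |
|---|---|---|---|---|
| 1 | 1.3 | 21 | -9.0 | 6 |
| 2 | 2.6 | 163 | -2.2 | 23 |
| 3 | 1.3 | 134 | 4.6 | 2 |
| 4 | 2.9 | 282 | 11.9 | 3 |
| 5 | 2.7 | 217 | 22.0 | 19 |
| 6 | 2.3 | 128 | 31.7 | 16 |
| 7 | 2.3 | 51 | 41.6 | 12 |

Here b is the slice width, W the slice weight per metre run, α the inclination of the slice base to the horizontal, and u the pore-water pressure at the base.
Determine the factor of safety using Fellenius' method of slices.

FS = 2.41

Ordinary method of slices: FS = Σ[c'·Δl_i + (W_i cosα_i − u_i·Δl_i)·tanφ'] / Σ W_i sinα_i, with Δl_i = b_i / cosα_i.
Slice 1: Δl = 1.3/cos(-9.0°) = 1.316 m; N'_1 = 21·cos(-9.0°) − 6·1.316 = 12.8; c'Δl = 11.19; W sinα = -3.3
Slice 2: Δl = 2.6/cos(-2.2°) = 2.602 m; N'_2 = 163·cos(-2.2°) − 23·2.602 = 103.0; c'Δl = 22.12; W sinα = -6.3
Slice 3: Δl = 1.3/cos4.6° = 1.304 m; N'_3 = 134·cos4.6° − 2·1.304 = 131.0; c'Δl = 11.09; W sinα = 10.7
Slice 4: Δl = 2.9/cos11.9° = 2.964 m; N'_4 = 282·cos11.9° − 3·2.964 = 267.0; c'Δl = 25.19; W sinα = 58.1
Slice 5: Δl = 2.7/cos22.0° = 2.912 m; N'_5 = 217·cos22.0° − 19·2.912 = 145.9; c'Δl = 24.75; W sinα = 81.3
Slice 6: Δl = 2.3/cos31.7° = 2.703 m; N'_6 = 128·cos31.7° − 16·2.703 = 65.7; c'Δl = 22.98; W sinα = 67.3
Slice 7: Δl = 2.3/cos41.6° = 3.076 m; N'_7 = 51·cos41.6° − 12·3.076 = 1.2; c'Δl = 26.14; W sinα = 33.9
Σc'Δl = 143.5 kN/m; ΣN' = 726.6 kN/m; ΣW sinα = 241.8 kN/m
Resisting = 143.5 + 726.6·tan31.1° = 143.5 + 438.3 = 581.8 kN/m
FS = 581.8 / 241.8 = 2.406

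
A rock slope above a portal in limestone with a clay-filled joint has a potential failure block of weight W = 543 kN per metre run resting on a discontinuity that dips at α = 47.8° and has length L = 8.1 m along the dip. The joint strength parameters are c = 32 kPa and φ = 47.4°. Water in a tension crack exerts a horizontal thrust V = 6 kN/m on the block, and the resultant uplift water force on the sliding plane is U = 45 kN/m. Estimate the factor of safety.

FS = 1.48

Resolving the block weight along and normal to the plane and applying the Mohr–Coulomb strength on the joint:
N' = W cosα − U − V sinα = 543·cos47.8° − 45 − 6·sin47.8° = 315.3 kN/m
Driving force T = W sinα + V cosα = 543·sin47.8° + 6·cos47.8° = 406.3 kN/m
Resisting force R = c·L + N'·tanφ = 32·8.1 + 315.3·tan47.4° = 259.2 + 342.9 = 602.1 kN/m
FS = R / T = 602.1 / 406.3 = 1.482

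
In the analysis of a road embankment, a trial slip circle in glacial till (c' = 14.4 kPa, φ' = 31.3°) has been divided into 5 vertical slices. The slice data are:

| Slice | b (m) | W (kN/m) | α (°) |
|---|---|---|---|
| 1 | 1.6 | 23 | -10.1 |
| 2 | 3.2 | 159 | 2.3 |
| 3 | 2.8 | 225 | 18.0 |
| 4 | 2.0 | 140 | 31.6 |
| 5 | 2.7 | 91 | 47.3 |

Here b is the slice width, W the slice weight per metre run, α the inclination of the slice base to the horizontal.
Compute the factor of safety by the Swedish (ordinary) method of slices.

Ordinary method of slices: FS = Σ[c'·Δl_i + (W_i cosα_i)·tanφ'] / Σ W_i sinα_i, with Δl_i = b_i / cosα_i.
Slice 1: Δl = 1.6/cos(-10.1°) = 1.625 m; N'_1 = 23·cos(-10.1°) = 22.6; c'Δl = 23.40; W sinα = -4.0
Slice 2: Δl = 3.2/cos2.3° = 3.203 m; N'_2 = 159·cos2.3° = 158.9; c'Δl = 46.12; W sinα = 6.4
Slice 3: Δl = 2.8/cos18.0° = 2.944 m; N'_3 = 225·cos18.0° = 214.0; c'Δl = 42.39; W sinα = 69.5
Slice 4: Δl = 2.0/cos31.6° = 2.348 m; N'_4 = 140·cos31.6° = 119.2; c'Δl = 33.81; W sinα = 73.4
Slice 5: Δl = 2.7/cos47.3° = 3.981 m; N'_5 = 91·cos47.3° = 61.7; c'Δl = 57.33; W sinα = 66.9
Σc'Δl = 203.1 kN/m; ΣN' = 576.5 kN/m; ΣW sinα = 212.1 kN/m
Resisting = 203.1 + 576.5·tan31.3° = 203.1 + 350.5 = 553.6 kN/m
FS = 553.6 / 212.1 = 2.610

FS = 2.61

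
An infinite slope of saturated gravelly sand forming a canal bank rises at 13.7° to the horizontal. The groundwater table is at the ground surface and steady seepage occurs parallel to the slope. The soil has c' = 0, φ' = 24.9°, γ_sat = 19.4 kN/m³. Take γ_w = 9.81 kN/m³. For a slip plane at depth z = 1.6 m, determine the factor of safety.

With seepage parallel to the slope and the water table at the surface, the effective normal stress on the slip plane uses the buoyant unit weight γ' = γ_sat − γ_w while the driving shear stress uses γ_sat:
FS = [c' + γ' z cos²β tanφ'] / [γ_sat z sinβ cosβ]
(For c' = 0 this reduces to FS = (γ'/γ_sat)·tanφ'/tanβ.)
γ' = 19.4 − 9.81 = 9.59 kN/m³
Numerator = 0.0 + 9.59·1.6·cos²13.7°·tan24.9° = 0.0 + 9.59·1.6·0.9439·0.4642 = 6.723 kPa
Denominator = 19.4·1.6·sin13.7°·cos13.7° = 19.4·1.6·0.2368·0.9715 = 7.142 kPa
FS = 6.723 / 7.142 = 0.941

FS = 0.94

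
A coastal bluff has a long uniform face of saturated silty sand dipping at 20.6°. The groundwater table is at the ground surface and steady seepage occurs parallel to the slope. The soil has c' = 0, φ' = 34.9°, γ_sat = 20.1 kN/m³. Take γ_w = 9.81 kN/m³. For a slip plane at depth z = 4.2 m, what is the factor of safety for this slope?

With seepage parallel to the slope and the water table at the surface, the effective normal stress on the slip plane uses the buoyant unit weight γ' = γ_sat − γ_w while the driving shear stress uses γ_sat:
FS = [c' + γ' z cos²β tanφ'] / [γ_sat z sinβ cosβ]
(For c' = 0 this reduces to FS = (γ'/γ_sat)·tanφ'/tanβ.)
γ' = 20.1 − 9.81 = 10.29 kN/m³
Numerator = 0.0 + 10.29·4.2·cos²20.6°·tan34.9° = 0.0 + 10.29·4.2·0.8762·0.6976 = 26.417 kPa
Denominator = 20.1·4.2·sin20.6°·cos20.6° = 20.1·4.2·0.3518·0.9361 = 27.803 kPa
FS = 26.417 / 27.803 = 0.950

FS = 0.95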